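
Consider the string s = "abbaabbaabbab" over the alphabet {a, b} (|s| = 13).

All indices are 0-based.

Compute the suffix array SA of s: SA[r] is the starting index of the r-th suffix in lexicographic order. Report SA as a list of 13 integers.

[3, 7, 11, 0, 4, 8, 12, 2, 6, 10, 1, 5, 9]

rank | idx | suffix
   0 |   3 | aabbaabbab
   1 |   7 | aabbab
   2 |  11 | ab
   3 |   0 | abbaabbaabbab
   4 |   4 | abbaabbab
   5 |   8 | abbab
   6 |  12 | b
   7 |   2 | baabbaabbab
   8 |   6 | baabbab
   9 |  10 | bab
  10 |   1 | bbaabbaabbab
  11 |   5 | bbaabbab
  12 |   9 | bbab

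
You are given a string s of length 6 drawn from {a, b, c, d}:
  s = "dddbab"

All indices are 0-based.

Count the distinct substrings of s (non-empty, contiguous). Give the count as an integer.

17

sorted suffixes:
  #0 SA[0]=4  'ab'
  #1 SA[1]=5  'b'
  #2 SA[2]=3  'bab'
  #3 SA[3]=2  'dbab'
  #4 SA[4]=1  'ddbab'
  #5 SA[5]=0  'dddbab'

SA = [4, 5, 3, 2, 1, 0]
[i] adj suffixes → lcp
  [1] 4/5 → 0 ('')
  [2] 5/3 → 1 ('b')
  [3] 3/2 → 0 ('')
  [4] 2/1 → 1 ('d')
  [5] 1/0 → 2 ('dd')

n(n+1)/2 = 6·7/2 = 21
Σ LCP = 0 + 0 + 1 + 0 + 1 + 2 = 4
distinct = 21 − 4 = 17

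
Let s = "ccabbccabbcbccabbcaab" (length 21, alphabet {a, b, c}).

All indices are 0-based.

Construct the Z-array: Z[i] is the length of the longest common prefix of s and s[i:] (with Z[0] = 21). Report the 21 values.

Z[0]=21
i=1: i≥r, start 0; Z[1]=1 extend→box=[1,2)
i=2: i≥r, start 0; Z[2]=0
i=3: i≥r, start 0; Z[3]=0
i=4: i≥r, start 0; Z[4]=0
i=5: i≥r, start 0; Z[5]=6 extend→box=[5,11)
i=6: min(r-i=5, Z[1]=1)=1; Z[6]=1
i=7: min(r-i=4, Z[2]=0)=0; Z[7]=0
i=8: min(r-i=3, Z[3]=0)=0; Z[8]=0
i=9: min(r-i=2, Z[4]=0)=0; Z[9]=0
i=10: min(r-i=1, Z[5]=6)=1; Z[10]=1
i=11: i≥r, start 0; Z[11]=0
i=12: i≥r, start 0; Z[12]=6 extend→box=[12,18)
i=13: min(r-i=5, Z[1]=1)=1; Z[13]=1
i=14: min(r-i=4, Z[2]=0)=0; Z[14]=0
i=15: min(r-i=3, Z[3]=0)=0; Z[15]=0
i=16: min(r-i=2, Z[4]=0)=0; Z[16]=0
i=17: min(r-i=1, Z[5]=6)=1; Z[17]=1
i=18: i≥r, start 0; Z[18]=0
i=19: i≥r, start 0; Z[19]=0
i=20: i≥r, start 0; Z[20]=0

[21, 1, 0, 0, 0, 6, 1, 0, 0, 0, 1, 0, 6, 1, 0, 0, 0, 1, 0, 0, 0]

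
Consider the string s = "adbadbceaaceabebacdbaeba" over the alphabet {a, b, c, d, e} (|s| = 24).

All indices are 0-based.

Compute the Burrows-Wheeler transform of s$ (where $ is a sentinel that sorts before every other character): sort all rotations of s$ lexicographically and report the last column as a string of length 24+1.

abeeba$bbeedddaabaacaccab

rank  rotation                   last
    0  $adbadbceaaceabebacdbaeba  a
    1  a$adbadbceaaceabebacdbaeb  b
    2  aaceabebacdbaeba$adbadbce  e
    3  abebacdbaeba$adbadbceaace  e
    4  acdbaeba$adbadbceaaceabeb  b
    5  aceabebacdbaeba$adbadbcea  a
    6  adbadbceaaceabebacdbaeba$  $
    7  adbceaaceabebacdbaeba$adb  b
    8  aeba$adbadbceaaceabebacdb  b
    9  ba$adbadbceaaceabebacdbae  e
   10  bacdbaeba$adbadbceaaceabe  e
   11  badbceaaceabebacdbaeba$ad  d
   12  baeba$adbadbceaaceabebacd  d
   13  bceaaceabebacdbaeba$adbad  d
   14  bebacdbaeba$adbadbceaacea  a
   15  cdbaeba$adbadbceaaceabeba  a
   16  ceaaceabebacdbaeba$adbadb  b
   17  ceabebacdbaeba$adbadbceaa  a
   18  dbadbceaaceabebacdbaeba$a  a
   19  dbaeba$adbadbceaaceabebac  c
   20  dbceaaceabebacdbaeba$adba  a
   21  eaaceabebacdbaeba$adbadbc  c
   22  eabebacdbaeba$adbadbceaac  c
   23  eba$adbadbceaaceabebacdba  a
   24  ebacdbaeba$adbadbceaaceab  b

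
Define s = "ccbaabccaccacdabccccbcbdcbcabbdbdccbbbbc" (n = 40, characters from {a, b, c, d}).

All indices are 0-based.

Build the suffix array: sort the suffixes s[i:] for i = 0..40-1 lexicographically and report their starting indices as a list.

[3, 27, 4, 14, 8, 11, 2, 35, 36, 37, 28, 38, 25, 20, 5, 15, 29, 22, 31, 39, 26, 7, 10, 1, 34, 24, 19, 21, 6, 9, 0, 33, 18, 17, 16, 12, 13, 30, 23, 32]

sorted suffixes:
  #0 SA[0]=3  'aabccaccacdabccccbcbdcbcabbdbdccbbbbc'
  #1 SA[1]=27  'abbdbdccbbbbc'
  #2 SA[2]=4  'abccaccacdabccccbcbdcbcabbdbdccbbbbc'
  #3 SA[3]=14  'abccccbcbdcbcabbdbdccbbbbc'
  #4 SA[4]=8  'accacdabccccbcbdcbcabbdbdccbbbbc'
  #5 SA[5]=11  'acdabccccbcbdcbcabbdbdccbbbbc'
  #6 SA[6]=2  'baabccaccacdabccccbcbdcbcabbdbdccbbbbc'
  #7 SA[7]=35  'bbbbc'
  #8 SA[8]=36  'bbbc'
  #9 SA[9]=37  'bbc'
  #10 SA[10]=28  'bbdbdccbbbbc'
  #11 SA[11]=38  'bc'
  #12 SA[12]=25  'bcabbdbdccbbbbc'
  #13 SA[13]=20  'bcbdcbcabbdbdccbbbbc'
  #14 SA[14]=5  'bccaccacdabccccbcbdcbcabbdbdccbbbbc'
  #15 SA[15]=15  'bccccbcbdcbcabbdbdccbbbbc'
  #16 SA[16]=29  'bdbdccbbbbc'
  #17 SA[17]=22  'bdcbcabbdbdccbbbbc'
  #18 SA[18]=31  'bdccbbbbc'
  #19 SA[19]=39  'c'
  #20 SA[20]=26  'cabbdbdccbbbbc'
  #21 SA[21]=7  'caccacdabccccbcbdcbcabbdbdccbbbbc'
  #22 SA[22]=10  'cacdabccccbcbdcbcabbdbdccbbbbc'
  #23 SA[23]=1  'cbaabccaccacdabccccbcbdcbcabbdbdccbbbbc'
  #24 SA[24]=34  'cbbbbc'
  #25 SA[25]=24  'cbcabbdbdccbbbbc'
  #26 SA[26]=19  'cbcbdcbcabbdbdccbbbbc'
  #27 SA[27]=21  'cbdcbcabbdbdccbbbbc'
  #28 SA[28]=6  'ccaccacdabccccbcbdcbcabbdbdccbbbbc'
  #29 SA[29]=9  'ccacdabccccbcbdcbcabbdbdccbbbbc'
  #30 SA[30]=0  'ccbaabccaccacdabccccbcbdcbcabbdbdccbbbbc'
  #31 SA[31]=33  'ccbbbbc'
  #32 SA[32]=18  'ccbcbdcbcabbdbdccbbbbc'
  #33 SA[33]=17  'cccbcbdcbcabbdbdccbbbbc'
  #34 SA[34]=16  'ccccbcbdcbcabbdbdccbbbbc'
  #35 SA[35]=12  'cdabccccbcbdcbcabbdbdccbbbbc'
  #36 SA[36]=13  'dabccccbcbdcbcabbdbdccbbbbc'
  #37 SA[37]=30  'dbdccbbbbc'
  #38 SA[38]=23  'dcbcabbdbdccbbbbc'
  #39 SA[39]=32  'dccbbbbc'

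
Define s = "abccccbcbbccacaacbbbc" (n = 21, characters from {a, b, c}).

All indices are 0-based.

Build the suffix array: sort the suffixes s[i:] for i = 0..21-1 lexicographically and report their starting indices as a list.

[14, 0, 12, 15, 17, 18, 8, 19, 6, 9, 1, 20, 13, 11, 16, 7, 5, 10, 4, 3, 2]

rank→(start, suffix):
  0 → (14, 'aacbbbc')
  1 → (0, 'abccccbcbbccacaacbbbc')
  2 → (12, 'acaacbbbc')
  3 → (15, 'acbbbc')
  4 → (17, 'bbbc')
  5 → (18, 'bbc')
  6 → (8, 'bbccacaacbbbc')
  7 → (19, 'bc')
  8 → (6, 'bcbbccacaacbbbc')
  9 → (9, 'bccacaacbbbc')
  10 → (1, 'bccccbcbbccacaacbbbc')
  11 → (20, 'c')
  12 → (13, 'caacbbbc')
  13 → (11, 'cacaacbbbc')
  14 → (16, 'cbbbc')
  15 → (7, 'cbbccacaacbbbc')
  16 → (5, 'cbcbbccacaacbbbc')
  17 → (10, 'ccacaacbbbc')
  18 → (4, 'ccbcbbccacaacbbbc')
  19 → (3, 'cccbcbbccacaacbbbc')
  20 → (2, 'ccccbcbbccacaacbbbc')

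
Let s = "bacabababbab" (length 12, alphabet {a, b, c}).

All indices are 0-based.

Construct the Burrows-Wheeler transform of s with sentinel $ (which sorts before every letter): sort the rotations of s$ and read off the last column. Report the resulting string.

bbcbbbabaa$aa

rank  rotation       last
    0  $bacabababbab  b
    1  ab$bacabababb  b
    2  abababbab$bac  c
    3  ababbab$bacab  b
    4  abbab$bacabab  b
    5  acabababbab$b  b
    6  b$bacabababba  a
    7  bab$bacababab  b
    8  bababbab$baca  a
    9  babbab$bacaba  a
   10  bacabababbab$  $
   11  bbab$bacababa  a
   12  cabababbab$ba  a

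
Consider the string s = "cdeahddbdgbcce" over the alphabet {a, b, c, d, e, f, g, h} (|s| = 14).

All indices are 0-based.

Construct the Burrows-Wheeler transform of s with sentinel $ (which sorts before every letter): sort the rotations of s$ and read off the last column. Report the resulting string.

eegdb$cdhcbcdda

rank  rotation         last
    0  $cdeahddbdgbcce  e
    1  ahddbdgbcce$cde  e
    2  bcce$cdeahddbdg  g
    3  bdgbcce$cdeahdd  d
    4  cce$cdeahddbdgb  b
    5  cdeahddbdgbcce$  $
    6  ce$cdeahddbdgbc  c
    7  dbdgbcce$cdeahd  d
    8  ddbdgbcce$cdeah  h
    9  deahddbdgbcce$c  c
   10  dgbcce$cdeahddb  b
   11  e$cdeahddbdgbcc  c
   12  eahddbdgbcce$cd  d
   13  gbcce$cdeahddbd  d
   14  hddbdgbcce$cdea  a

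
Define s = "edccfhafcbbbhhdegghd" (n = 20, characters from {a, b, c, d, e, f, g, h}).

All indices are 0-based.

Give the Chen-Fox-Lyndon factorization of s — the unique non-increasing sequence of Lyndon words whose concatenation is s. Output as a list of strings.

emit factor 1: 'e' (i=0, period=1)
emit factor 2: 'd' (i=1, period=1)
emit factor 3: 'ccfh' (i=2, period=4)
emit factor 4: 'afcbbbhhdegghd' (i=6, period=14)

["e", "d", "ccfh", "afcbbbhhdegghd"]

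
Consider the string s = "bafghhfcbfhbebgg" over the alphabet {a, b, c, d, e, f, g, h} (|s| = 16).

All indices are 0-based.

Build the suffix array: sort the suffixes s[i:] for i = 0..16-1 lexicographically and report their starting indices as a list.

[1, 0, 11, 8, 13, 7, 12, 6, 2, 9, 15, 14, 3, 10, 5, 4]

sorted suffixes:
  #0 SA[0]=1  'afghhfcbfhbebgg'
  #1 SA[1]=0  'bafghhfcbfhbebgg'
  #2 SA[2]=11  'bebgg'
  #3 SA[3]=8  'bfhbebgg'
  #4 SA[4]=13  'bgg'
  #5 SA[5]=7  'cbfhbebgg'
  #6 SA[6]=12  'ebgg'
  #7 SA[7]=6  'fcbfhbebgg'
  #8 SA[8]=2  'fghhfcbfhbebgg'
  #9 SA[9]=9  'fhbebgg'
  #10 SA[10]=15  'g'
  #11 SA[11]=14  'gg'
  #12 SA[12]=3  'ghhfcbfhbebgg'
  #13 SA[13]=10  'hbebgg'
  #14 SA[14]=5  'hfcbfhbebgg'
  #15 SA[15]=4  'hhfcbfhbebgg'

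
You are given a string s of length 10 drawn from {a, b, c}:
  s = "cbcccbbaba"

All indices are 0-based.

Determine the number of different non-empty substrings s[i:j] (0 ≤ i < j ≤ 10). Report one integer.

45

rank→(start, suffix):
  0 → (9, 'a')
  1 → (7, 'aba')
  2 → (8, 'ba')
  3 → (6, 'baba')
  4 → (5, 'bbaba')
  5 → (1, 'bcccbbaba')
  6 → (4, 'cbbaba')
  7 → (0, 'cbcccbbaba')
  8 → (3, 'ccbbaba')
  9 → (2, 'cccbbaba')

SA = [9, 7, 8, 6, 5, 1, 4, 0, 3, 2]
i: (SA[i-1],SA[i]) lcp shared
  1: (9,7) 1 'a'
  2: (7,8) 0 ''
  3: (8,6) 2 'ba'
  4: (6,5) 1 'b'
  5: (5,1) 1 'b'
  6: (1,4) 0 ''
  7: (4,0) 2 'cb'
  8: (0,3) 1 'c'
  9: (3,2) 2 'cc'

n(n+1)/2 = 10·11/2 = 55
Σ LCP = 0 + 1 + 0 + 2 + 1 + 1 + 0 + 2 + 1 + 2 = 10
distinct = 55 − 10 = 45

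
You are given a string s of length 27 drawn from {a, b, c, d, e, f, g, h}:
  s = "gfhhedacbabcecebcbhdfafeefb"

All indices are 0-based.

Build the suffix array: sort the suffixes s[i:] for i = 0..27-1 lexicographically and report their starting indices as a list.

[9, 6, 21, 26, 8, 15, 10, 17, 7, 16, 13, 11, 5, 19, 14, 12, 4, 23, 24, 20, 25, 22, 1, 0, 18, 3, 2]

rank→(start, suffix):
  0 → (9, 'abcecebcbhdfafeefb')
  1 → (6, 'acbabcecebcbhdfafeefb')
  2 → (21, 'afeefb')
  3 → (26, 'b')
  4 → (8, 'babcecebcbhdfafeefb')
  5 → (15, 'bcbhdfafeefb')
  6 → (10, 'bcecebcbhdfafeefb')
  7 → (17, 'bhdfafeefb')
  8 → (7, 'cbabcecebcbhdfafeefb')
  9 → (16, 'cbhdfafeefb')
  10 → (13, 'cebcbhdfafeefb')
  11 → (11, 'cecebcbhdfafeefb')
  12 → (5, 'dacbabcecebcbhdfafeefb')
  13 → (19, 'dfafeefb')
  14 → (14, 'ebcbhdfafeefb')
  15 → (12, 'ecebcbhdfafeefb')
  16 → (4, 'edacbabcecebcbhdfafeefb')
  17 → (23, 'eefb')
  18 → (24, 'efb')
  19 → (20, 'fafeefb')
  20 → (25, 'fb')
  21 → (22, 'feefb')
  22 → (1, 'fhhedacbabcecebcbhdfafeefb')
  23 → (0, 'gfhhedacbabcecebcbhdfafeefb')
  24 → (18, 'hdfafeefb')
  25 → (3, 'hedacbabcecebcbhdfafeefb')
  26 → (2, 'hhedacbabcecebcbhdfafeefb')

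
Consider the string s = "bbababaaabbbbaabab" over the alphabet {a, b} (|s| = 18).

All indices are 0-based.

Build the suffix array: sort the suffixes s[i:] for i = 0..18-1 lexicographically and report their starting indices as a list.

[6, 13, 7, 16, 4, 14, 2, 8, 17, 5, 12, 15, 3, 1, 11, 0, 10, 9]

rank→(start, suffix):
  0 → (6, 'aaabbbbaabab')
  1 → (13, 'aabab')
  2 → (7, 'aabbbbaabab')
  3 → (16, 'ab')
  4 → (4, 'abaaabbbbaabab')
  5 → (14, 'abab')
  6 → (2, 'ababaaabbbbaabab')
  7 → (8, 'abbbbaabab')
  8 → (17, 'b')
  9 → (5, 'baaabbbbaabab')
  10 → (12, 'baabab')
  11 → (15, 'bab')
  12 → (3, 'babaaabbbbaabab')
  13 → (1, 'bababaaabbbbaabab')
  14 → (11, 'bbaabab')
  15 → (0, 'bbababaaabbbbaabab')
  16 → (10, 'bbbaabab')
  17 → (9, 'bbbbaabab')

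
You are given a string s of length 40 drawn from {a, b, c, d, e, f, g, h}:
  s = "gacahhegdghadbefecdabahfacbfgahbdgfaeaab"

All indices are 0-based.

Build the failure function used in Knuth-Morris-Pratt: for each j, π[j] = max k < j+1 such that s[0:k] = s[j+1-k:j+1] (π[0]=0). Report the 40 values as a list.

π[0] = 0
j=1 s[j]='a': π[1]=0 (border '')
j=2 s[j]='c': π[2]=0 (border '')
j=3 s[j]='a': π[3]=0 (border '')
j=4 s[j]='h': π[4]=0 (border '')
j=5 s[j]='h': π[5]=0 (border '')
j=6 s[j]='e': π[6]=0 (border '')
j=7 s[j]='g': π[7]=1 (border 'g')
j=8 s[j]='d': k: 1→0; π[8]=0 (border '')
j=9 s[j]='g': π[9]=1 (border 'g')
j=10 s[j]='h': k: 1→0; π[10]=0 (border '')
j=11 s[j]='a': π[11]=0 (border '')
j=12 s[j]='d': π[12]=0 (border '')
j=13 s[j]='b': π[13]=0 (border '')
j=14 s[j]='e': π[14]=0 (border '')
j=15 s[j]='f': π[15]=0 (border '')
j=16 s[j]='e': π[16]=0 (border '')
j=17 s[j]='c': π[17]=0 (border '')
j=18 s[j]='d': π[18]=0 (border '')
j=19 s[j]='a': π[19]=0 (border '')
j=20 s[j]='b': π[20]=0 (border '')
j=21 s[j]='a': π[21]=0 (border '')
j=22 s[j]='h': π[22]=0 (border '')
j=23 s[j]='f': π[23]=0 (border '')
j=24 s[j]='a': π[24]=0 (border '')
j=25 s[j]='c': π[25]=0 (border '')
j=26 s[j]='b': π[26]=0 (border '')
j=27 s[j]='f': π[27]=0 (border '')
j=28 s[j]='g': π[28]=1 (border 'g')
j=29 s[j]='a': π[29]=2 (border 'ga')
j=30 s[j]='h': k: 2→0; π[30]=0 (border '')
j=31 s[j]='b': π[31]=0 (border '')
j=32 s[j]='d': π[32]=0 (border '')
j=33 s[j]='g': π[33]=1 (border 'g')
j=34 s[j]='f': k: 1→0; π[34]=0 (border '')
j=35 s[j]='a': π[35]=0 (border '')
j=36 s[j]='e': π[36]=0 (border '')
j=37 s[j]='a': π[37]=0 (border '')
j=38 s[j]='a': π[38]=0 (border '')
j=39 s[j]='b': π[39]=0 (border '')

[0, 0, 0, 0, 0, 0, 0, 1, 0, 1, 0, 0, 0, 0, 0, 0, 0, 0, 0, 0, 0, 0, 0, 0, 0, 0, 0, 0, 1, 2, 0, 0, 0, 1, 0, 0, 0, 0, 0, 0]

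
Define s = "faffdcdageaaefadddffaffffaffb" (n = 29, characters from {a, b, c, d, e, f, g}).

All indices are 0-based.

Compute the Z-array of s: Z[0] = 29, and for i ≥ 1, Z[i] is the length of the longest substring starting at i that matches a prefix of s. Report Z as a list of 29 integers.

[29, 0, 1, 1, 0, 0, 0, 0, 0, 0, 0, 0, 0, 2, 0, 0, 0, 0, 1, 4, 0, 1, 1, 1, 4, 0, 1, 1, 0]

Z[0]=29
i=1: outside box; Z[1]=0
i=2: outside box; Z[2]=1 scan→box=[2,3)
i=3: outside box; Z[3]=1 scan→box=[3,4)
i=4: outside box; Z[4]=0
i=5: outside box; Z[5]=0
i=6: outside box; Z[6]=0
i=7: outside box; Z[7]=0
i=8: outside box; Z[8]=0
i=9: outside box; Z[9]=0
i=10: outside box; Z[10]=0
i=11: outside box; Z[11]=0
i=12: outside box; Z[12]=0
i=13: outside box; Z[13]=2 scan→box=[13,15)
i=14: min(r-i=1, Z[1]=0)=0; Z[14]=0
i=15: outside box; Z[15]=0
i=16: outside box; Z[16]=0
i=17: outside box; Z[17]=0
i=18: outside box; Z[18]=1 scan→box=[18,19)
i=19: outside box; Z[19]=4 scan→box=[19,23)
i=20: min(r-i=3, Z[1]=0)=0; Z[20]=0
i=21: min(r-i=2, Z[2]=1)=1; Z[21]=1
i=22: min(r-i=1, Z[3]=1)=1; Z[22]=1
i=23: outside box; Z[23]=1 scan→box=[23,24)
i=24: outside box; Z[24]=4 scan→box=[24,28)
i=25: min(r-i=3, Z[1]=0)=0; Z[25]=0
i=26: min(r-i=2, Z[2]=1)=1; Z[26]=1
i=27: min(r-i=1, Z[3]=1)=1; Z[27]=1
i=28: outside box; Z[28]=0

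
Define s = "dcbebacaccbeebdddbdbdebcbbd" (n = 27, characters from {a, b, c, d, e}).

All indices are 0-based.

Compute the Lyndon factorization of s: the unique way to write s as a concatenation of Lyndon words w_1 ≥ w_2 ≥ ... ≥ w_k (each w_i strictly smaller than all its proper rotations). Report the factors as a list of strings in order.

["d", "c", "be", "b", "acaccbeebdddbdbdebcbbd"]

emit factor 1: 'd' (i=0, period=1)
emit factor 2: 'c' (i=1, period=1)
emit factor 3: 'be' (i=2, period=2)
emit factor 4: 'b' (i=4, period=1)
emit factor 5: 'acaccbeebdddbdbdebcbbd' (i=5, period=22)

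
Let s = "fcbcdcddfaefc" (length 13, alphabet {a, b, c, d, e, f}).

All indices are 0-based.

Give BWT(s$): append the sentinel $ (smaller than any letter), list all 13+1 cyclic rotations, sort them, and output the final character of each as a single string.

rank  rotation        last
    0  $fcbcdcddfaefc  c
    1  aefc$fcbcdcddf  f
    2  bcdcddfaefc$fc  c
    3  c$fcbcdcddfaef  f
    4  cbcdcddfaefc$f  f
    5  cdcddfaefc$fcb  b
    6  cddfaefc$fcbcd  d
    7  dcddfaefc$fcbc  c
    8  ddfaefc$fcbcdc  c
    9  dfaefc$fcbcdcd  d
   10  efc$fcbcdcddfa  a
   11  faefc$fcbcdcdd  d
   12  fc$fcbcdcddfae  e
   13  fcbcdcddfaefc$  $

cfcffbdccdade$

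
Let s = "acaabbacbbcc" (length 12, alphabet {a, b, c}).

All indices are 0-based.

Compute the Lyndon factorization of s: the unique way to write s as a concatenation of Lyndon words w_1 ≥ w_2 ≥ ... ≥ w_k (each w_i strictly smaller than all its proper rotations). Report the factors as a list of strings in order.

emit factor 1: 'ac' (i=0, period=2)
emit factor 2: 'aabbacbbcc' (i=2, period=10)

["ac", "aabbacbbcc"]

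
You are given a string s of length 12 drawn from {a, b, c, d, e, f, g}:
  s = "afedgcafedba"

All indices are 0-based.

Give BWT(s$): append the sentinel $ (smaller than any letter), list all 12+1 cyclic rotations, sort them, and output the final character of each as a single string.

rank  rotation       last
    0  $afedgcafedba  a
    1  a$afedgcafedb  b
    2  afedba$afedgc  c
    3  afedgcafedba$  $
    4  ba$afedgcafed  d
    5  cafedba$afedg  g
    6  dba$afedgcafe  e
    7  dgcafedba$afe  e
    8  edba$afedgcaf  f
    9  edgcafedba$af  f
   10  fedba$afedgca  a
   11  fedgcafedba$a  a
   12  gcafedba$afed  d

abc$dgeeffaad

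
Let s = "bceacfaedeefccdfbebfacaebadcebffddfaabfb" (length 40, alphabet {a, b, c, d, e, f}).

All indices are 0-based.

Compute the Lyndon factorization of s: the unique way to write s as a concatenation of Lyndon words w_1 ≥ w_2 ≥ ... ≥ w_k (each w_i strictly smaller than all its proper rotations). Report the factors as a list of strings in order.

emit factor 1: 'bce' (i=0, period=3)
emit factor 2: 'acfaedeefccdfbebf' (i=3, period=17)
emit factor 3: 'acaebadcebffddf' (i=20, period=15)
emit factor 4: 'aabfb' (i=35, period=5)

["bce", "acfaedeefccdfbebf", "acaebadcebffddf", "aabfb"]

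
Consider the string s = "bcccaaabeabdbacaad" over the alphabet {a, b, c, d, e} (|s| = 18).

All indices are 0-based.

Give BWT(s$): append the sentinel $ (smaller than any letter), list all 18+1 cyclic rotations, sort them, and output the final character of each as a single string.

rank  rotation             last
    0  $bcccaaabeabdbacaad  d
    1  aaabeabdbacaad$bccc  c
    2  aabeabdbacaad$bccca  a
    3  aad$bcccaaabeabdbac  c
    4  abdbacaad$bcccaaabe  e
    5  abeabdbacaad$bcccaa  a
    6  acaad$bcccaaabeabdb  b
    7  ad$bcccaaabeabdbaca  a
    8  bacaad$bcccaaabeabd  d
    9  bcccaaabeabdbacaad$  $
   10  bdbacaad$bcccaaabea  a
   11  beabdbacaad$bcccaaa  a
   12  caaabeabdbacaad$bcc  c
   13  caad$bcccaaabeabdba  a
   14  ccaaabeabdbacaad$bc  c
   15  cccaaabeabdbacaad$b  b
   16  d$bcccaaabeabdbacaa  a
   17  dbacaad$bcccaaabeab  b
   18  eabdbacaad$bcccaaab  b

dcaceabad$aacacbabb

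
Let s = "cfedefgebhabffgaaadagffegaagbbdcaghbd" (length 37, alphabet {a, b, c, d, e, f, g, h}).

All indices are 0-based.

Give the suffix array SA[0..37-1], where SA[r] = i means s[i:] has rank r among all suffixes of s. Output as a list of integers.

[15, 16, 25, 10, 17, 26, 19, 32, 28, 35, 29, 11, 8, 31, 0, 36, 18, 30, 3, 7, 2, 4, 23, 1, 22, 21, 12, 13, 5, 14, 24, 27, 6, 20, 33, 9, 34]

sorted suffixes:
  #0 SA[0]=15  'aaadagffegaagbbdcaghbd'
  #1 SA[1]=16  'aadagffegaagbbdcaghbd'
  #2 SA[2]=25  'aagbbdcaghbd'
  #3 SA[3]=10  'abffgaaadagffegaagbbdcaghbd'
  #4 SA[4]=17  'adagffegaagbbdcaghbd'
  #5 SA[5]=26  'agbbdcaghbd'
  #6 SA[6]=19  'agffegaagbbdcaghbd'
  #7 SA[7]=32  'aghbd'
  #8 SA[8]=28  'bbdcaghbd'
  #9 SA[9]=35  'bd'
  #10 SA[10]=29  'bdcaghbd'
  #11 SA[11]=11  'bffgaaadagffegaagbbdcaghbd'
  #12 SA[12]=8  'bhabffgaaadagffegaagbbdcaghbd'
  #13 SA[13]=31  'caghbd'
  #14 SA[14]=0  'cfedefgebhabffgaaadagffegaagbbdcaghbd'
  #15 SA[15]=36  'd'
  #16 SA[16]=18  'dagffegaagbbdcaghbd'
  #17 SA[17]=30  'dcaghbd'
  #18 SA[18]=3  'defgebhabffgaaadagffegaagbbdcaghbd'
  #19 SA[19]=7  'ebhabffgaaadagffegaagbbdcaghbd'
  #20 SA[20]=2  'edefgebhabffgaaadagffegaagbbdcaghbd'
  #21 SA[21]=4  'efgebhabffgaaadagffegaagbbdcaghbd'
  #22 SA[22]=23  'egaagbbdcaghbd'
  #23 SA[23]=1  'fedefgebhabffgaaadagffegaagbbdcaghbd'
  #24 SA[24]=22  'fegaagbbdcaghbd'
  #25 SA[25]=21  'ffegaagbbdcaghbd'
  #26 SA[26]=12  'ffgaaadagffegaagbbdcaghbd'
  #27 SA[27]=13  'fgaaadagffegaagbbdcaghbd'
  #28 SA[28]=5  'fgebhabffgaaadagffegaagbbdcaghbd'
  #29 SA[29]=14  'gaaadagffegaagbbdcaghbd'
  #30 SA[30]=24  'gaagbbdcaghbd'
  #31 SA[31]=27  'gbbdcaghbd'
  #32 SA[32]=6  'gebhabffgaaadagffegaagbbdcaghbd'
  #33 SA[33]=20  'gffegaagbbdcaghbd'
  #34 SA[34]=33  'ghbd'
  #35 SA[35]=9  'habffgaaadagffegaagbbdcaghbd'
  #36 SA[36]=34  'hbd'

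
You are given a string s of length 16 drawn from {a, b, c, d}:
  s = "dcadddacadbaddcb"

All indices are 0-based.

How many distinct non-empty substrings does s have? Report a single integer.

116

rank | idx | suffix
   0 |   6 | acadbaddcb
   1 |   8 | adbaddcb
   2 |  11 | addcb
   3 |   2 | adddacadbaddcb
   4 |  15 | b
   5 |  10 | baddcb
   6 |   7 | cadbaddcb
   7 |   1 | cadddacadbaddcb
   8 |  14 | cb
   9 |   5 | dacadbaddcb
  10 |   9 | dbaddcb
  11 |   0 | dcadddacadbaddcb
  12 |  13 | dcb
  13 |   4 | ddacadbaddcb
  14 |  12 | ddcb
  15 |   3 | dddacadbaddcb

SA = [6, 8, 11, 2, 15, 10, 7, 1, 14, 5, 9, 0, 13, 4, 12, 3]
rank  pair      lcp
   1  s[6:],s[8:]  1  'a'
   2  s[8:],s[11:]  2  'ad'
   3  s[11:],s[2:]  3  'add'
   4  s[2:],s[15:]  0  ''
   5  s[15:],s[10:]  1  'b'
   6  s[10:],s[7:]  0  ''
   7  s[7:],s[1:]  3  'cad'
   8  s[1:],s[14:]  1  'c'
   9  s[14:],s[5:]  0  ''
  10  s[5:],s[9:]  1  'd'
  11  s[9:],s[0:]  1  'd'
  12  s[0:],s[13:]  2  'dc'
  13  s[13:],s[4:]  1  'd'
  14  s[4:],s[12:]  2  'dd'
  15  s[12:],s[3:]  2  'dd'

n(n+1)/2 = 16·17/2 = 136
Σ LCP = 0 + 1 + 2 + 3 + 0 + 1 + 0 + 3 + 1 + 0 + 1 + 1 + 2 + 1 + 2 + 2 = 20
distinct = 136 − 20 = 116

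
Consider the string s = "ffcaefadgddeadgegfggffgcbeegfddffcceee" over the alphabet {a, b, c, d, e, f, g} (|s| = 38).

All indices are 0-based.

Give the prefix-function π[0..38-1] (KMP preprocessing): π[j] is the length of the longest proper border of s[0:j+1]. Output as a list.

π[0] = 0
j=1 s[j]='f': π[1]=1 (border 'f')
j=2 s[j]='c': k: 1→0; π[2]=0 (border '')
j=3 s[j]='a': π[3]=0 (border '')
j=4 s[j]='e': π[4]=0 (border '')
j=5 s[j]='f': π[5]=1 (border 'f')
j=6 s[j]='a': k: 1→0; π[6]=0 (border '')
j=7 s[j]='d': π[7]=0 (border '')
j=8 s[j]='g': π[8]=0 (border '')
j=9 s[j]='d': π[9]=0 (border '')
j=10 s[j]='d': π[10]=0 (border '')
j=11 s[j]='e': π[11]=0 (border '')
j=12 s[j]='a': π[12]=0 (border '')
j=13 s[j]='d': π[13]=0 (border '')
j=14 s[j]='g': π[14]=0 (border '')
j=15 s[j]='e': π[15]=0 (border '')
j=16 s[j]='g': π[16]=0 (border '')
j=17 s[j]='f': π[17]=1 (border 'f')
j=18 s[j]='g': k: 1→0; π[18]=0 (border '')
j=19 s[j]='g': π[19]=0 (border '')
j=20 s[j]='f': π[20]=1 (border 'f')
j=21 s[j]='f': π[21]=2 (border 'ff')
j=22 s[j]='g': k: 2→1→0; π[22]=0 (border '')
j=23 s[j]='c': π[23]=0 (border '')
j=24 s[j]='b': π[24]=0 (border '')
j=25 s[j]='e': π[25]=0 (border '')
j=26 s[j]='e': π[26]=0 (border '')
j=27 s[j]='g': π[27]=0 (border '')
j=28 s[j]='f': π[28]=1 (border 'f')
j=29 s[j]='d': k: 1→0; π[29]=0 (border '')
j=30 s[j]='d': π[30]=0 (border '')
j=31 s[j]='f': π[31]=1 (border 'f')
j=32 s[j]='f': π[32]=2 (border 'ff')
j=33 s[j]='c': π[33]=3 (border 'ffc')
j=34 s[j]='c': k: 3→0; π[34]=0 (border '')
j=35 s[j]='e': π[35]=0 (border '')
j=36 s[j]='e': π[36]=0 (border '')
j=37 s[j]='e': π[37]=0 (border '')

[0, 1, 0, 0, 0, 1, 0, 0, 0, 0, 0, 0, 0, 0, 0, 0, 0, 1, 0, 0, 1, 2, 0, 0, 0, 0, 0, 0, 1, 0, 0, 1, 2, 3, 0, 0, 0, 0]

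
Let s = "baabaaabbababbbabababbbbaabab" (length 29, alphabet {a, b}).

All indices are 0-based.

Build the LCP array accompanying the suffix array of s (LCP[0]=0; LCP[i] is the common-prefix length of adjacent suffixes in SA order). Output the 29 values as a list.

sorted suffixes:
  #0 SA[0]=4  'aaabbababbbabababbbbaabab'
  #1 SA[1]=1  'aabaaabbababbbabababbbbaabab'
  #2 SA[2]=24  'aabab'
  #3 SA[3]=5  'aabbababbbabababbbbaabab'
  #4 SA[4]=27  'ab'
  #5 SA[5]=2  'abaaabbababbbabababbbbaabab'
  #6 SA[6]=25  'abab'
  #7 SA[7]=15  'abababbbbaabab'
  #8 SA[8]=9  'ababbbabababbbbaabab'
  #9 SA[9]=17  'ababbbbaabab'
  #10 SA[10]=6  'abbababbbabababbbbaabab'
  #11 SA[11]=11  'abbbabababbbbaabab'
  #12 SA[12]=19  'abbbbaabab'
  #13 SA[13]=28  'b'
  #14 SA[14]=3  'baaabbababbbabababbbbaabab'
  #15 SA[15]=0  'baabaaabbababbbabababbbbaabab'
  #16 SA[16]=23  'baabab'
  #17 SA[17]=26  'bab'
  #18 SA[18]=14  'babababbbbaabab'
  #19 SA[19]=8  'bababbbabababbbbaabab'
  #20 SA[20]=16  'bababbbbaabab'
  #21 SA[21]=10  'babbbabababbbbaabab'
  #22 SA[22]=18  'babbbbaabab'
  #23 SA[23]=22  'bbaabab'
  #24 SA[24]=13  'bbabababbbbaabab'
  #25 SA[25]=7  'bbababbbabababbbbaabab'
  #26 SA[26]=21  'bbbaabab'
  #27 SA[27]=12  'bbbabababbbbaabab'
  #28 SA[28]=20  'bbbbaabab'

SA = [4, 1, 24, 5, 27, 2, 25, 15, 9, 17, 6, 11, 19, 28, 3, 0, 23, 26, 14, 8, 16, 10, 18, 22, 13, 7, 21, 12, 20]
rank  pair      lcp
   1  s[4:],s[1:]  2  'aa'
   2  s[1:],s[24:]  4  'aaba'
   3  s[24:],s[5:]  3  'aab'
   4  s[5:],s[27:]  1  'a'
   5  s[27:],s[2:]  2  'ab'
   6  s[2:],s[25:]  3  'aba'
   7  s[25:],s[15:]  4  'abab'
   8  s[15:],s[9:]  4  'abab'
   9  s[9:],s[17:]  6  'ababbb'
  10  s[17:],s[6:]  2  'ab'
  11  s[6:],s[11:]  3  'abb'
  12  s[11:],s[19:]  4  'abbb'
  13  s[19:],s[28:]  0  ''
  14  s[28:],s[3:]  1  'b'
  15  s[3:],s[0:]  3  'baa'
  16  s[0:],s[23:]  5  'baaba'
  17  s[23:],s[26:]  2  'ba'
  18  s[26:],s[14:]  3  'bab'
  19  s[14:],s[8:]  5  'babab'
  20  s[8:],s[16:]  7  'bababbb'
  21  s[16:],s[10:]  3  'bab'
  22  s[10:],s[18:]  5  'babbb'
  23  s[18:],s[22:]  1  'b'
  24  s[22:],s[13:]  3  'bba'
  25  s[13:],s[7:]  6  'bbabab'
  26  s[7:],s[21:]  2  'bb'
  27  s[21:],s[12:]  4  'bbba'
  28  s[12:],s[20:]  3  'bbb'

[0, 2, 4, 3, 1, 2, 3, 4, 4, 6, 2, 3, 4, 0, 1, 3, 5, 2, 3, 5, 7, 3, 5, 1, 3, 6, 2, 4, 3]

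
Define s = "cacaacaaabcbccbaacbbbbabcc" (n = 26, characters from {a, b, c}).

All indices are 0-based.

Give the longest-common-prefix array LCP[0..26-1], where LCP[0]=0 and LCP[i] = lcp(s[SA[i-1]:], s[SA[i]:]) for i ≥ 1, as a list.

rank | idx | suffix
   0 |   6 | aaabcbccbaacbbbbabcc
   1 |   7 | aabcbccbaacbbbbabcc
   2 |   3 | aacaaabcbccbaacbbbbabcc
   3 |  15 | aacbbbbabcc
   4 |   8 | abcbccbaacbbbbabcc
   5 |  22 | abcc
   6 |   4 | acaaabcbccbaacbbbbabcc
   7 |   1 | acaacaaabcbccbaacbbbbabcc
   8 |  16 | acbbbbabcc
   9 |  14 | baacbbbbabcc
  10 |  21 | babcc
  11 |  20 | bbabcc
  12 |  19 | bbbabcc
  13 |  18 | bbbbabcc
  14 |   9 | bcbccbaacbbbbabcc
  15 |  23 | bcc
  16 |  11 | bccbaacbbbbabcc
  17 |  25 | c
  18 |   5 | caaabcbccbaacbbbbabcc
  19 |   2 | caacaaabcbccbaacbbbbabcc
  20 |   0 | cacaacaaabcbccbaacbbbbabcc
  21 |  13 | cbaacbbbbabcc
  22 |  17 | cbbbbabcc
  23 |  10 | cbccbaacbbbbabcc
  24 |  24 | cc
  25 |  12 | ccbaacbbbbabcc

SA = [6, 7, 3, 15, 8, 22, 4, 1, 16, 14, 21, 20, 19, 18, 9, 23, 11, 25, 5, 2, 0, 13, 17, 10, 24, 12]
rank  pair      lcp
   1  s[6:],s[7:]  2  'aa'
   2  s[7:],s[3:]  2  'aa'
   3  s[3:],s[15:]  3  'aac'
   4  s[15:],s[8:]  1  'a'
   5  s[8:],s[22:]  3  'abc'
   6  s[22:],s[4:]  1  'a'
   7  s[4:],s[1:]  4  'acaa'
   8  s[1:],s[16:]  2  'ac'
   9  s[16:],s[14:]  0  ''
  10  s[14:],s[21:]  2  'ba'
  11  s[21:],s[20:]  1  'b'
  12  s[20:],s[19:]  2  'bb'
  13  s[19:],s[18:]  3  'bbb'
  14  s[18:],s[9:]  1  'b'
  15  s[9:],s[23:]  2  'bc'
  16  s[23:],s[11:]  3  'bcc'
  17  s[11:],s[25:]  0  ''
  18  s[25:],s[5:]  1  'c'
  19  s[5:],s[2:]  3  'caa'
  20  s[2:],s[0:]  2  'ca'
  21  s[0:],s[13:]  1  'c'
  22  s[13:],s[17:]  2  'cb'
  23  s[17:],s[10:]  2  'cb'
  24  s[10:],s[24:]  1  'c'
  25  s[24:],s[12:]  2  'cc'

[0, 2, 2, 3, 1, 3, 1, 4, 2, 0, 2, 1, 2, 3, 1, 2, 3, 0, 1, 3, 2, 1, 2, 2, 1, 2]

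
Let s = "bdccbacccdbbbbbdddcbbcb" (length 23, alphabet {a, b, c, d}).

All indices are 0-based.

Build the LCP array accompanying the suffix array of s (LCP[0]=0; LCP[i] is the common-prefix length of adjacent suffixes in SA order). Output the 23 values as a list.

[0, 0, 1, 1, 4, 3, 2, 2, 1, 1, 2, 0, 2, 2, 1, 2, 2, 1, 0, 1, 2, 1, 2]

rank | idx | suffix
   0 |   5 | acccdbbbbbdddcbbcb
   1 |  22 | b
   2 |   4 | bacccdbbbbbdddcbbcb
   3 |  10 | bbbbbdddcbbcb
   4 |  11 | bbbbdddcbbcb
   5 |  12 | bbbdddcbbcb
   6 |  19 | bbcb
   7 |  13 | bbdddcbbcb
   8 |  20 | bcb
   9 |   0 | bdccbacccdbbbbbdddcbbcb
  10 |  14 | bdddcbbcb
  11 |  21 | cb
  12 |   3 | cbacccdbbbbbdddcbbcb
  13 |  18 | cbbcb
  14 |   2 | ccbacccdbbbbbdddcbbcb
  15 |   6 | cccdbbbbbdddcbbcb
  16 |   7 | ccdbbbbbdddcbbcb
  17 |   8 | cdbbbbbdddcbbcb
  18 |   9 | dbbbbbdddcbbcb
  19 |  17 | dcbbcb
  20 |   1 | dccbacccdbbbbbdddcbbcb
  21 |  16 | ddcbbcb
  22 |  15 | dddcbbcb

SA = [5, 22, 4, 10, 11, 12, 19, 13, 20, 0, 14, 21, 3, 18, 2, 6, 7, 8, 9, 17, 1, 16, 15]
rank  pair      lcp
   1  s[5:],s[22:]  0  ''
   2  s[22:],s[4:]  1  'b'
   3  s[4:],s[10:]  1  'b'
   4  s[10:],s[11:]  4  'bbbb'
   5  s[11:],s[12:]  3  'bbb'
   6  s[12:],s[19:]  2  'bb'
   7  s[19:],s[13:]  2  'bb'
   8  s[13:],s[20:]  1  'b'
   9  s[20:],s[0:]  1  'b'
  10  s[0:],s[14:]  2  'bd'
  11  s[14:],s[21:]  0  ''
  12  s[21:],s[3:]  2  'cb'
  13  s[3:],s[18:]  2  'cb'
  14  s[18:],s[2:]  1  'c'
  15  s[2:],s[6:]  2  'cc'
  16  s[6:],s[7:]  2  'cc'
  17  s[7:],s[8:]  1  'c'
  18  s[8:],s[9:]  0  ''
  19  s[9:],s[17:]  1  'd'
  20  s[17:],s[1:]  2  'dc'
  21  s[1:],s[16:]  1  'd'
  22  s[16:],s[15:]  2  'dd'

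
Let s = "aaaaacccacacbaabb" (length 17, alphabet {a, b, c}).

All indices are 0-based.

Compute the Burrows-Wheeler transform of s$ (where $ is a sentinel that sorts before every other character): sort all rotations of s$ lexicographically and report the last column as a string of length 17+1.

b$aabaaccabcacaaca

rank  rotation            last
    0  $aaaaacccacacbaabb  b
    1  aaaaacccacacbaabb$  $
    2  aaaacccacacbaabb$a  a
    3  aaacccacacbaabb$aa  a
    4  aabb$aaaaacccacacb  b
    5  aacccacacbaabb$aaa  a
    6  abb$aaaaacccacacba  a
    7  acacbaabb$aaaaaccc  c
    8  acbaabb$aaaaacccac  c
    9  acccacacbaabb$aaaa  a
   10  b$aaaaacccacacbaab  b
   11  baabb$aaaaacccacac  c
   12  bb$aaaaacccacacbaa  a
   13  cacacbaabb$aaaaacc  c
   14  cacbaabb$aaaaaccca  a
   15  cbaabb$aaaaacccaca  a
   16  ccacacbaabb$aaaaac  c
   17  cccacacbaabb$aaaaa  a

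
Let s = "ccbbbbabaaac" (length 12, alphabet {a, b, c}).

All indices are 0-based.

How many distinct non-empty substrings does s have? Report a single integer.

64

sorted suffixes:
  #0 SA[0]=8  'aaac'
  #1 SA[1]=9  'aac'
  #2 SA[2]=6  'abaaac'
  #3 SA[3]=10  'ac'
  #4 SA[4]=7  'baaac'
  #5 SA[5]=5  'babaaac'
  #6 SA[6]=4  'bbabaaac'
  #7 SA[7]=3  'bbbabaaac'
  #8 SA[8]=2  'bbbbabaaac'
  #9 SA[9]=11  'c'
  #10 SA[10]=1  'cbbbbabaaac'
  #11 SA[11]=0  'ccbbbbabaaac'

SA = [8, 9, 6, 10, 7, 5, 4, 3, 2, 11, 1, 0]
[i] adj suffixes → lcp
  [1] 8/9 → 2 ('aa')
  [2] 9/6 → 1 ('a')
  [3] 6/10 → 1 ('a')
  [4] 10/7 → 0 ('')
  [5] 7/5 → 2 ('ba')
  [6] 5/4 → 1 ('b')
  [7] 4/3 → 2 ('bb')
  [8] 3/2 → 3 ('bbb')
  [9] 2/11 → 0 ('')
  [10] 11/1 → 1 ('c')
  [11] 1/0 → 1 ('c')

n(n+1)/2 = 12·13/2 = 78
Σ LCP = 0 + 2 + 1 + 1 + 0 + 2 + 1 + 2 + 3 + 0 + 1 + 1 = 14
distinct = 78 − 14 = 64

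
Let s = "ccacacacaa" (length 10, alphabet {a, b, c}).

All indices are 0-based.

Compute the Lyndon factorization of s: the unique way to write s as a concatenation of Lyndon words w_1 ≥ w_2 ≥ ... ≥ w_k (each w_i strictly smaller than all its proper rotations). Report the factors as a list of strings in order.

["c", "c", "ac", "ac", "ac", "a", "a"]

emit factor 1: 'c' (i=0, period=1)
emit factor 2: 'c' (i=1, period=1)
emit factor 3: 'ac' (i=2, period=2)
emit factor 4: 'ac' (i=4, period=2)
emit factor 5: 'ac' (i=6, period=2)
emit factor 6: 'a' (i=8, period=1)
emit factor 7: 'a' (i=9, period=1)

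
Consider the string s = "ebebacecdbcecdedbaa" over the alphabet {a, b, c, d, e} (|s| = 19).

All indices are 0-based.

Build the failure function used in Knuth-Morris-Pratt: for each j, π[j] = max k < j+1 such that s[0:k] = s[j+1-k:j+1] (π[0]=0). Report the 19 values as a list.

π[0] = 0
j=1 s[j]='b': π[1]=0 (border '')
j=2 s[j]='e': π[2]=1 (border 'e')
j=3 s[j]='b': π[3]=2 (border 'eb')
j=4 s[j]='a': k: 2→0; π[4]=0 (border '')
j=5 s[j]='c': π[5]=0 (border '')
j=6 s[j]='e': π[6]=1 (border 'e')
j=7 s[j]='c': k: 1→0; π[7]=0 (border '')
j=8 s[j]='d': π[8]=0 (border '')
j=9 s[j]='b': π[9]=0 (border '')
j=10 s[j]='c': π[10]=0 (border '')
j=11 s[j]='e': π[11]=1 (border 'e')
j=12 s[j]='c': k: 1→0; π[12]=0 (border '')
j=13 s[j]='d': π[13]=0 (border '')
j=14 s[j]='e': π[14]=1 (border 'e')
j=15 s[j]='d': k: 1→0; π[15]=0 (border '')
j=16 s[j]='b': π[16]=0 (border '')
j=17 s[j]='a': π[17]=0 (border '')
j=18 s[j]='a': π[18]=0 (border '')

[0, 0, 1, 2, 0, 0, 1, 0, 0, 0, 0, 1, 0, 0, 1, 0, 0, 0, 0]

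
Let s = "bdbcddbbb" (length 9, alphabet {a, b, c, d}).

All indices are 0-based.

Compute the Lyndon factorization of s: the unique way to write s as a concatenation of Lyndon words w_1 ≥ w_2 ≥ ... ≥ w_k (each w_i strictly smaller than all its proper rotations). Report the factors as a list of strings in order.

["bd", "bcdd", "b", "b", "b"]

emit factor 1: 'bd' (i=0, period=2)
emit factor 2: 'bcdd' (i=2, period=4)
emit factor 3: 'b' (i=6, period=1)
emit factor 4: 'b' (i=7, period=1)
emit factor 5: 'b' (i=8, period=1)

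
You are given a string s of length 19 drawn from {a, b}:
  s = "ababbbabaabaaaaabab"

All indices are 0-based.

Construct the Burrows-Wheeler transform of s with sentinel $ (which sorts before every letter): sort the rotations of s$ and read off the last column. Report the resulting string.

rank  rotation              last
    0  $ababbbabaabaaaaabab  b
    1  aaaaabab$ababbbabaab  b
    2  aaaabab$ababbbabaaba  a
    3  aaabab$ababbbabaabaa  a
    4  aabaaaaabab$ababbbab  b
    5  aabab$ababbbabaabaaa  a
    6  ab$ababbbabaabaaaaab  b
    7  abaaaaabab$ababbbaba  a
    8  abaabaaaaabab$ababbb  b
    9  abab$ababbbabaabaaaa  a
   10  ababbbabaabaaaaabab$  $
   11  abbbabaabaaaaabab$ab  b
   12  b$ababbbabaabaaaaaba  a
   13  baaaaabab$ababbbabaa  a
   14  baabaaaaabab$ababbba  a
   15  bab$ababbbabaabaaaaa  a
   16  babaabaaaaabab$ababb  b
   17  babbbabaabaaaaabab$a  a
   18  bbabaabaaaaabab$abab  b
   19  bbbabaabaaaaabab$aba  a

bbaabababa$baaaababa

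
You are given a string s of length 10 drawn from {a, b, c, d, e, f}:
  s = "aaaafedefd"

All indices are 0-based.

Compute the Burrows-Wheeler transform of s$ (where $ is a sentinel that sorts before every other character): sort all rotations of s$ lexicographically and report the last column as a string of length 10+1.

d$aaafefdea

rank  rotation     last
    0  $aaaafedefd  d
    1  aaaafedefd$  $
    2  aaafedefd$a  a
    3  aafedefd$aa  a
    4  afedefd$aaa  a
    5  d$aaaafedef  f
    6  defd$aaaafe  e
    7  edefd$aaaaf  f
    8  efd$aaaafed  d
    9  fd$aaaafede  e
   10  fedefd$aaaa  a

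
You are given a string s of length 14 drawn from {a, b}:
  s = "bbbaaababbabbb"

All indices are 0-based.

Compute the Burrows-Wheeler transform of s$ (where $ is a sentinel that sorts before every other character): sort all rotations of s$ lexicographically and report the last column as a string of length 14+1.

rank  rotation         last
    0  $bbbaaababbabbb  b
    1  aaababbabbb$bbb  b
    2  aababbabbb$bbba  a
    3  ababbabbb$bbbaa  a
    4  abbabbb$bbbaaab  b
    5  abbb$bbbaaababb  b
    6  b$bbbaaababbabb  b
    7  baaababbabbb$bb  b
    8  babbabbb$bbbaaa  a
    9  babbb$bbbaaabab  b
   10  bb$bbbaaababbab  b
   11  bbaaababbabbb$b  b
   12  bbabbb$bbbaaaba  a
   13  bbb$bbbaaababba  a
   14  bbbaaababbabbb$  $

bbaabbbbabbbaa$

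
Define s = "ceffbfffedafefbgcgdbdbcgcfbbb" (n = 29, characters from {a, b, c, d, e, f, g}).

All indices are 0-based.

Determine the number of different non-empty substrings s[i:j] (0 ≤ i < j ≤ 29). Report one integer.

403

rank | idx | suffix
   0 |  10 | afefbgcgdbdbcgcfbbb
   1 |  28 | b
   2 |  27 | bb
   3 |  26 | bbb
   4 |  21 | bcgcfbbb
   5 |  19 | bdbcgcfbbb
   6 |   4 | bfffedafefbgcgdbdbcgcfbbb
   7 |  14 | bgcgdbdbcgcfbbb
   8 |   0 | ceffbfffedafefbgcgdbdbcgcfbbb
   9 |  24 | cfbbb
  10 |  22 | cgcfbbb
  11 |  16 | cgdbdbcgcfbbb
  12 |   9 | dafefbgcgdbdbcgcfbbb
  13 |  20 | dbcgcfbbb
  14 |  18 | dbdbcgcfbbb
  15 |   8 | edafefbgcgdbdbcgcfbbb
  16 |  12 | efbgcgdbdbcgcfbbb
  17 |   1 | effbfffedafefbgcgdbdbcgcfbbb
  18 |  25 | fbbb
  19 |   3 | fbfffedafefbgcgdbdbcgcfbbb
  20 |  13 | fbgcgdbdbcgcfbbb
  21 |   7 | fedafefbgcgdbdbcgcfbbb
  22 |  11 | fefbgcgdbdbcgcfbbb
  23 |   2 | ffbfffedafefbgcgdbdbcgcfbbb
  24 |   6 | ffedafefbgcgdbdbcgcfbbb
  25 |   5 | fffedafefbgcgdbdbcgcfbbb
  26 |  23 | gcfbbb
  27 |  15 | gcgdbdbcgcfbbb
  28 |  17 | gdbdbcgcfbbb

SA = [10, 28, 27, 26, 21, 19, 4, 14, 0, 24, 22, 16, 9, 20, 18, 8, 12, 1, 25, 3, 13, 7, 11, 2, 6, 5, 23, 15, 17]
i: (SA[i-1],SA[i]) lcp shared
  1: (10,28) 0 ''
  2: (28,27) 1 'b'
  3: (27,26) 2 'bb'
  4: (26,21) 1 'b'
  5: (21,19) 1 'b'
  6: (19,4) 1 'b'
  7: (4,14) 1 'b'
  8: (14,0) 0 ''
  9: (0,24) 1 'c'
  10: (24,22) 1 'c'
  11: (22,16) 2 'cg'
  12: (16,9) 0 ''
  13: (9,20) 1 'd'
  14: (20,18) 2 'db'
  15: (18,8) 0 ''
  16: (8,12) 1 'e'
  17: (12,1) 2 'ef'
  18: (1,25) 0 ''
  19: (25,3) 2 'fb'
  20: (3,13) 2 'fb'
  21: (13,7) 1 'f'
  22: (7,11) 2 'fe'
  23: (11,2) 1 'f'
  24: (2,6) 2 'ff'
  25: (6,5) 2 'ff'
  26: (5,23) 0 ''
  27: (23,15) 2 'gc'
  28: (15,17) 1 'g'

n(n+1)/2 = 29·30/2 = 435
Σ LCP = 0 + 0 + 1 + 2 + 1 + 1 + 1 + 1 + 0 + 1 + 1 + 2 + 0 + 1 + 2 + 0 + 1 + 2 + 0 + 2 + 2 + 1 + 2 + 1 + 2 + 2 + 0 + 2 + 1 = 32
distinct = 435 − 32 = 403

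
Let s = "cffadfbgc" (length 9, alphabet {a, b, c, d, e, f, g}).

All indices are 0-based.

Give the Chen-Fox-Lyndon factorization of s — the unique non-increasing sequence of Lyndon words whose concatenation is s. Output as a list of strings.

["cff", "adfbgc"]

emit factor 1: 'cff' (i=0, period=3)
emit factor 2: 'adfbgc' (i=3, period=6)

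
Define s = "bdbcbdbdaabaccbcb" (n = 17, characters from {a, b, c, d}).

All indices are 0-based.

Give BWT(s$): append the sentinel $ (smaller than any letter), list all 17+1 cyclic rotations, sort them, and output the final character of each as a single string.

bdabcacdd$cbcbabbb

rank  rotation            last
    0  $bdbcbdbdaabaccbcb  b
    1  aabaccbcb$bdbcbdbd  d
    2  abaccbcb$bdbcbdbda  a
    3  accbcb$bdbcbdbdaab  b
    4  b$bdbcbdbdaabaccbc  c
    5  baccbcb$bdbcbdbdaa  a
    6  bcb$bdbcbdbdaabacc  c
    7  bcbdbdaabaccbcb$bd  d
    8  bdaabaccbcb$bdbcbd  d
    9  bdbcbdbdaabaccbcb$  $
   10  bdbdaabaccbcb$bdbc  c
   11  cb$bdbcbdbdaabaccb  b
   12  cbcb$bdbcbdbdaabac  c
   13  cbdbdaabaccbcb$bdb  b
   14  ccbcb$bdbcbdbdaaba  a
   15  daabaccbcb$bdbcbdb  b
   16  dbcbdbdaabaccbcb$b  b
   17  dbdaabaccbcb$bdbcb  b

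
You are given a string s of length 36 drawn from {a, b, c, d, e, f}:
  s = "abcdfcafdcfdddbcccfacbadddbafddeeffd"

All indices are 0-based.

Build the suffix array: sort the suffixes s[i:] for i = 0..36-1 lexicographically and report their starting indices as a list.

sorted suffixes:
  #0 SA[0]=0  'abcdfcafdcfdddbcccfacbadddbafddeeffd'
  #1 SA[1]=19  'acbadddbafddeeffd'
  #2 SA[2]=22  'adddbafddeeffd'
  #3 SA[3]=6  'afdcfdddbcccfacbadddbafddeeffd'
  #4 SA[4]=27  'afddeeffd'
  #5 SA[5]=21  'badddbafddeeffd'
  #6 SA[6]=26  'bafddeeffd'
  #7 SA[7]=14  'bcccfacbadddbafddeeffd'
  #8 SA[8]=1  'bcdfcafdcfdddbcccfacbadddbafddeeffd'
  #9 SA[9]=5  'cafdcfdddbcccfacbadddbafddeeffd'
  #10 SA[10]=20  'cbadddbafddeeffd'
  #11 SA[11]=15  'cccfacbadddbafddeeffd'
  #12 SA[12]=16  'ccfacbadddbafddeeffd'
  #13 SA[13]=2  'cdfcafdcfdddbcccfacbadddbafddeeffd'
  #14 SA[14]=17  'cfacbadddbafddeeffd'
  #15 SA[15]=9  'cfdddbcccfacbadddbafddeeffd'
  #16 SA[16]=35  'd'
  #17 SA[17]=25  'dbafddeeffd'
  #18 SA[18]=13  'dbcccfacbadddbafddeeffd'
  #19 SA[19]=8  'dcfdddbcccfacbadddbafddeeffd'
  #20 SA[20]=24  'ddbafddeeffd'
  #21 SA[21]=12  'ddbcccfacbadddbafddeeffd'
  #22 SA[22]=23  'dddbafddeeffd'
  #23 SA[23]=11  'dddbcccfacbadddbafddeeffd'
  #24 SA[24]=29  'ddeeffd'
  #25 SA[25]=30  'deeffd'
  #26 SA[26]=3  'dfcafdcfdddbcccfacbadddbafddeeffd'
  #27 SA[27]=31  'eeffd'
  #28 SA[28]=32  'effd'
  #29 SA[29]=18  'facbadddbafddeeffd'
  #30 SA[30]=4  'fcafdcfdddbcccfacbadddbafddeeffd'
  #31 SA[31]=34  'fd'
  #32 SA[32]=7  'fdcfdddbcccfacbadddbafddeeffd'
  #33 SA[33]=10  'fdddbcccfacbadddbafddeeffd'
  #34 SA[34]=28  'fddeeffd'
  #35 SA[35]=33  'ffd'

[0, 19, 22, 6, 27, 21, 26, 14, 1, 5, 20, 15, 16, 2, 17, 9, 35, 25, 13, 8, 24, 12, 23, 11, 29, 30, 3, 31, 32, 18, 4, 34, 7, 10, 28, 33]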